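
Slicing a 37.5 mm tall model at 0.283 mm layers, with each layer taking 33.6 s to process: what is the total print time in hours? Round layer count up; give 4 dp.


Layers = ceil(37.5/0.283) = 133
t = 133 * 33.6 / 3600 = 1.2413 hrs


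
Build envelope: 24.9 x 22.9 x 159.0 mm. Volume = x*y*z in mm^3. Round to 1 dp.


V = 24.9 * 22.9 * 159.0 = 90663.4 mm^3


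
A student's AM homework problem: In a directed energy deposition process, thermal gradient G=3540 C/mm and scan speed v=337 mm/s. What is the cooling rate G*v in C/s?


CR = 3540 * 337 = 1192980 C/s


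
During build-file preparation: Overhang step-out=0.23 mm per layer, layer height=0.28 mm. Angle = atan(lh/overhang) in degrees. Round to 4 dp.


angle = atan(0.28/0.23) = 50.5993 degrees


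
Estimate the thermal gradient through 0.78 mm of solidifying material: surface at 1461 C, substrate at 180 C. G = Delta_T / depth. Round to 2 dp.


G = (1461-180)/0.78 = 1642.31 C/mm


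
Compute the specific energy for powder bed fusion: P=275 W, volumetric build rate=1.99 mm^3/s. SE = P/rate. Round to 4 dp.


SE = 275 / 1.99 = 138.191 J/mm^3


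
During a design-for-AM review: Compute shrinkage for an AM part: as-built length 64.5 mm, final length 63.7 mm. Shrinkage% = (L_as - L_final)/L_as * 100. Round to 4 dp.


Shrinkage = ((64.5-63.7)/64.5)*100 = 1.2403 %


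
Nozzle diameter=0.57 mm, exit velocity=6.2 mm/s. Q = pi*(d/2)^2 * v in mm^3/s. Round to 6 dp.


A = pi*(0.57/2)^2 = 0.25517586 mm^2
Q = 0.25517586 * 6.2 = 1.58209 mm^3/s


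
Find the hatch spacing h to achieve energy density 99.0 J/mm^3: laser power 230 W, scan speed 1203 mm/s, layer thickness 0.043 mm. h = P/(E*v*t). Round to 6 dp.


h = 230 / (99.0*1203*0.043) = 0.044912 mm


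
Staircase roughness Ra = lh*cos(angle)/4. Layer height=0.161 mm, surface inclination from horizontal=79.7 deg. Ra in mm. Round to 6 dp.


Ra = 0.161 * cos(79.7) / 4 = 0.007197 mm


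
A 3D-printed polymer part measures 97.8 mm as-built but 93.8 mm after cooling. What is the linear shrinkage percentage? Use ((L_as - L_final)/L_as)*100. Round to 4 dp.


Shrinkage = ((97.8-93.8)/97.8)*100 = 4.09 %


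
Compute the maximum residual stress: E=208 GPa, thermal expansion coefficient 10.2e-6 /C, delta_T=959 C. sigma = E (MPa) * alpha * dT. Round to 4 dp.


sigma = 208*1000 * 10.2e-6 * 959 = 2034.6144 MPa


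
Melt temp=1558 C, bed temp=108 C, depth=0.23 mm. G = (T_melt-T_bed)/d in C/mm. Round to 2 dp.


G = (1558-108)/0.23 = 6304.35 C/mm


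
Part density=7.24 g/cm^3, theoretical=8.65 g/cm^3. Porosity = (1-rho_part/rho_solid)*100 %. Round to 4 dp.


Porosity = (1-7.24/8.65)*100 = 16.3006 %


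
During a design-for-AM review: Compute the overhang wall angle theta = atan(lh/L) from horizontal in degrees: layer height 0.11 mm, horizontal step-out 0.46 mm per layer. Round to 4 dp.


angle = atan(0.11/0.46) = 13.4486 degrees


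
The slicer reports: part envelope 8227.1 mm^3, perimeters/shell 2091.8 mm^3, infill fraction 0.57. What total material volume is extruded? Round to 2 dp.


V_infill = (8227.1 - 2091.8) * 0.57 = 3497.12
V_total = 2091.8 + 3497.12 = 5588.92 mm^3


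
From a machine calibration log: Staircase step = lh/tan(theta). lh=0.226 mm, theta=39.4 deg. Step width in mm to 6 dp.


step = 0.226 / tan(39.4) = 0.275137 mm


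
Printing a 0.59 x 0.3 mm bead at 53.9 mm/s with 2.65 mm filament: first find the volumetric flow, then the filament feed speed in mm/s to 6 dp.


Q = 0.59 * 0.3 * 53.9 = 9.5403 mm^3/s
A_fil = pi*(2.65/2)^2 = 5.5154586 mm^2
v_feed = 9.5403 / 5.5154586 = 1.729738 mm/s


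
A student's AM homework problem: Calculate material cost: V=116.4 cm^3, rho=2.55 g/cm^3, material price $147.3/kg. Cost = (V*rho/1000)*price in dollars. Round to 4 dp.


Mass = 116.4*2.55/1000 = 0.29682 kg
Cost = 0.29682 * 147.3 = 43.7216 $


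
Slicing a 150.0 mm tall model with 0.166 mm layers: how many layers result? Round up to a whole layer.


Layers = ceil(150.0/0.166) = 904


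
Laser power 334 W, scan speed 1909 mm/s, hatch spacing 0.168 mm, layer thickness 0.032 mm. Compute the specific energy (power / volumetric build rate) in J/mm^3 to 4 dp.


Build rate = 1909 * 0.168 * 0.032 = 10.262784 mm^3/s
SE = 334 / 10.262784 = 32.5448 J/mm^3


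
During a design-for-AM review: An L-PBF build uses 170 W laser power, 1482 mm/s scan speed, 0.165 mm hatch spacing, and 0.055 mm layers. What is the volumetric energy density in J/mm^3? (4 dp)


E = 170 / (1482*0.165*0.055) = 12.6402 J/mm^3


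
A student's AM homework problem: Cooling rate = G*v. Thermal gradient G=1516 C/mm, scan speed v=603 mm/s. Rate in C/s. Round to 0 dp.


CR = 1516 * 603 = 914148 C/s


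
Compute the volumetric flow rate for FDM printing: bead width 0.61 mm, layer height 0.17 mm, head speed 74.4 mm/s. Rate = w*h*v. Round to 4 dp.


Rate = 0.61 * 0.17 * 74.4 = 7.7153 mm^3/s


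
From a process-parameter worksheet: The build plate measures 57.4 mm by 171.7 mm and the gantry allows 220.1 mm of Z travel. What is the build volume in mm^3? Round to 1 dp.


V = 57.4 * 171.7 * 220.1 = 2169213.2 mm^3


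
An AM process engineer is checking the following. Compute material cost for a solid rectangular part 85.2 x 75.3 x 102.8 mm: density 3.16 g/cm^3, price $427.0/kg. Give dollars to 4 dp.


V = 85.2 * 75.3 * 102.8 = 659519.568 mm^3 = 659.519568 cm^3
Mass = 659.519568 * 3.16 / 1000 = 2.08408183 kg
Cost = 2.08408183 * 427.0 = 889.9029 $


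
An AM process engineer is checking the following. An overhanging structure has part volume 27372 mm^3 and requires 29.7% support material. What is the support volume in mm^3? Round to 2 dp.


V_support = 27372 * 0.297 = 8129.48 mm^3


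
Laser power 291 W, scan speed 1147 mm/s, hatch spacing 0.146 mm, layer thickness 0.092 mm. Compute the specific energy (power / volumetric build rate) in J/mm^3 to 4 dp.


Build rate = 1147 * 0.146 * 0.092 = 15.406504 mm^3/s
SE = 291 / 15.406504 = 18.8881 J/mm^3


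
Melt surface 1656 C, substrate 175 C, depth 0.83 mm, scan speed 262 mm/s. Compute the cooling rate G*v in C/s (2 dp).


G = (1656-175)/0.83 = 1784.3373494 C/mm
CR = 1784.3373494 * 262 = 467496.39 C/s


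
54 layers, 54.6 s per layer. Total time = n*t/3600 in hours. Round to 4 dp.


t = 54 * 54.6 / 3600 = 0.819 hrs


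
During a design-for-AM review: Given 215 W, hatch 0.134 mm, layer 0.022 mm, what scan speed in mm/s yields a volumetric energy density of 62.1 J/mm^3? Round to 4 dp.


v = 215 / (62.1*0.134*0.022) = 1174.409 mm/s


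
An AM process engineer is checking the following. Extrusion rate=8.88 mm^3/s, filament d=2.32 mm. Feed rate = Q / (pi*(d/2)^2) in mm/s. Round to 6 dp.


A = pi*(2.32/2)^2 = 4.227327
v = 8.88 / 4.227327 = 2.100618 mm/s


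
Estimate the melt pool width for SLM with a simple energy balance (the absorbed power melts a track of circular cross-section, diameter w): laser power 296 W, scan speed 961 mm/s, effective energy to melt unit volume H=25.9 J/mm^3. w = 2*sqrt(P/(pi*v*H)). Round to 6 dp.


w = 2*sqrt(296/(pi*961*25.9)) = 0.123052 mm


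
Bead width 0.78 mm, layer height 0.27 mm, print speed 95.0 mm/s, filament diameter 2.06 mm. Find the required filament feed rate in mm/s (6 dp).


Q = 0.78 * 0.27 * 95.0 = 20.007 mm^3/s
A_fil = pi*(2.06/2)^2 = 3.33291565 mm^2
v_feed = 20.007 / 3.33291565 = 6.002852 mm/s


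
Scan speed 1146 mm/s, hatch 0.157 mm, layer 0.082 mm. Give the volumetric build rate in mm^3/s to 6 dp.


Rate = 1146 * 0.157 * 0.082 = 14.753604 mm^3/s


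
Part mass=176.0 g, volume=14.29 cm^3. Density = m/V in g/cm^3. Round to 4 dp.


rho = 176.0 / 14.29 = 12.3163 g/cm^3


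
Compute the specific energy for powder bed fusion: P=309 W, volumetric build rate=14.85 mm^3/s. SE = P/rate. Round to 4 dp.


SE = 309 / 14.85 = 20.8081 J/mm^3


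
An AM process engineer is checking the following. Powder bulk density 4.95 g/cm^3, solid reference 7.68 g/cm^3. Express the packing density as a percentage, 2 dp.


Packing = (4.95/7.68)*100 = 64.45 %


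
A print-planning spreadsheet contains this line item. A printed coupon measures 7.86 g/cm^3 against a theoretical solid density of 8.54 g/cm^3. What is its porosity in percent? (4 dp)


Porosity = (1-7.86/8.54)*100 = 7.9625 %


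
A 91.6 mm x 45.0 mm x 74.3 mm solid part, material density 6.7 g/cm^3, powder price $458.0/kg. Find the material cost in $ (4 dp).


V = 91.6 * 45.0 * 74.3 = 306264.6 mm^3 = 306.2646 cm^3
Mass = 306.2646 * 6.7 / 1000 = 2.05197282 kg
Cost = 2.05197282 * 458.0 = 939.8036 $


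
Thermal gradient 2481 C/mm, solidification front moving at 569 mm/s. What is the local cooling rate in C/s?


CR = 2481 * 569 = 1411689 C/s


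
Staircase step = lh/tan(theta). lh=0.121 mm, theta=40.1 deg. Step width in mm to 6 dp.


step = 0.121 / tan(40.1) = 0.143692 mm


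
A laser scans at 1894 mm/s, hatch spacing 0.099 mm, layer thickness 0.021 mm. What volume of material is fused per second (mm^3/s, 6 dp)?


Rate = 1894 * 0.099 * 0.021 = 3.937626 mm^3/s


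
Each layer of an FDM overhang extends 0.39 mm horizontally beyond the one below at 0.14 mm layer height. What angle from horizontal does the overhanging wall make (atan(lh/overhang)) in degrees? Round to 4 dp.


angle = atan(0.14/0.39) = 19.7468 degrees


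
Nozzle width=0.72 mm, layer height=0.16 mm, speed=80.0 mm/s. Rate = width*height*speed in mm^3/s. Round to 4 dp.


Rate = 0.72 * 0.16 * 80.0 = 9.216 mm^3/s


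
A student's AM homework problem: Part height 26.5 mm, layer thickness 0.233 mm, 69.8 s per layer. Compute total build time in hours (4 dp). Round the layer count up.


Layers = ceil(26.5/0.233) = 114
t = 114 * 69.8 / 3600 = 2.2103 hrs


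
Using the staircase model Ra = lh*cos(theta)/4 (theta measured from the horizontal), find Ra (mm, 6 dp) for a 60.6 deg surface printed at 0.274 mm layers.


Ra = 0.274 * cos(60.6) / 4 = 0.033627 mm


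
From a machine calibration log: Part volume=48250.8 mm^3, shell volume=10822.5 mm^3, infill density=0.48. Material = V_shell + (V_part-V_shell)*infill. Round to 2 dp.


V_infill = (48250.8 - 10822.5) * 0.48 = 17965.58
V_total = 10822.5 + 17965.58 = 28788.08 mm^3


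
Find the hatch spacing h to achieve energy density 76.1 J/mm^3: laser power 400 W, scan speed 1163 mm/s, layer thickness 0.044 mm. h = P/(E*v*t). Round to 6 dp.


h = 400 / (76.1*1163*0.044) = 0.102717 mm


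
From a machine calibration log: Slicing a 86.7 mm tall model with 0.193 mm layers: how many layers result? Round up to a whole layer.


Layers = ceil(86.7/0.193) = 450


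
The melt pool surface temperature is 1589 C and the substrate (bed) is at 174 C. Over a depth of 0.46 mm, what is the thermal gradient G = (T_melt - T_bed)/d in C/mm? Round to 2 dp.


G = (1589-174)/0.46 = 3076.09 C/mm


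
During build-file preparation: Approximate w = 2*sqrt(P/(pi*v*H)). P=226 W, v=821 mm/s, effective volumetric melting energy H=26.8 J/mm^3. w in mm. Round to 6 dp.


w = 2*sqrt(226/(pi*821*26.8)) = 0.114359 mm


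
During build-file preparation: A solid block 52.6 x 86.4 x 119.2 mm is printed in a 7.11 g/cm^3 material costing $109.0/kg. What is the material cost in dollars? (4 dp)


V = 52.6 * 86.4 * 119.2 = 541721.088 mm^3 = 541.721088 cm^3
Mass = 541.721088 * 7.11 / 1000 = 3.85163694 kg
Cost = 3.85163694 * 109.0 = 419.8284 $


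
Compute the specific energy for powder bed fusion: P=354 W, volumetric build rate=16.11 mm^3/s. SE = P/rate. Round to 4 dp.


SE = 354 / 16.11 = 21.9739 J/mm^3


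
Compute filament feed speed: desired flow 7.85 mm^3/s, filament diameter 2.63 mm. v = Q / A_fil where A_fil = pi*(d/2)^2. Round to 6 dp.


A = pi*(2.63/2)^2 = 5.432521
v = 7.85 / 5.432521 = 1.445001 mm/s


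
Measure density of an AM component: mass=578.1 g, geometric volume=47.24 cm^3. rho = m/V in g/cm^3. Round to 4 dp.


rho = 578.1 / 47.24 = 12.2375 g/cm^3


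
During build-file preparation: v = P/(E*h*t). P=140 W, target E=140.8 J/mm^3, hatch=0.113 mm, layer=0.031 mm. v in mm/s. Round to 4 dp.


v = 140 / (140.8*0.113*0.031) = 283.8476 mm/s


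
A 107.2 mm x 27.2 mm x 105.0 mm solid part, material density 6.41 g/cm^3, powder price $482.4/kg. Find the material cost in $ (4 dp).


V = 107.2 * 27.2 * 105.0 = 306163.2 mm^3 = 306.1632 cm^3
Mass = 306.1632 * 6.41 / 1000 = 1.96250611 kg
Cost = 1.96250611 * 482.4 = 946.7129 $


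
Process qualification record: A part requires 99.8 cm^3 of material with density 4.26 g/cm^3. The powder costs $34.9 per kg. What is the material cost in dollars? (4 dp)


Mass = 99.8*4.26/1000 = 0.425148 kg
Cost = 0.425148 * 34.9 = 14.8377 $


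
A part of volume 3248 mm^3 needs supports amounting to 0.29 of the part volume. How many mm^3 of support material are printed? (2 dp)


V_support = 3248 * 0.29 = 941.92 mm^3


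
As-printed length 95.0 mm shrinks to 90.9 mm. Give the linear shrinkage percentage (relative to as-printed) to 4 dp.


Shrinkage = ((95.0-90.9)/95.0)*100 = 4.3158 %


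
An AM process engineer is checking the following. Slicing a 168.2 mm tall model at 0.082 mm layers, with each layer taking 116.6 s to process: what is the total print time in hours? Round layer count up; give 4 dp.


Layers = ceil(168.2/0.082) = 2052
t = 2052 * 116.6 / 3600 = 66.462 hrs


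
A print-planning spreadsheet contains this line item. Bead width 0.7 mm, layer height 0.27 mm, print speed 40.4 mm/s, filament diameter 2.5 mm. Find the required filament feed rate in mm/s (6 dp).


Q = 0.7 * 0.27 * 40.4 = 7.6356 mm^3/s
A_fil = pi*(2.5/2)^2 = 4.90873852 mm^2
v_feed = 7.6356 / 4.90873852 = 1.555512 mm/s


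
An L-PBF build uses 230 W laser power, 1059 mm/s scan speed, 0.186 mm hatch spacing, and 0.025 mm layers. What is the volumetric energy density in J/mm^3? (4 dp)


E = 230 / (1059*0.186*0.025) = 46.7067 J/mm^3


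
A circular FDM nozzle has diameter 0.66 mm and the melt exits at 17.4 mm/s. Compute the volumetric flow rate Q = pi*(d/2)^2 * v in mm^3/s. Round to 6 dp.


A = pi*(0.66/2)^2 = 0.34211944 mm^2
Q = 0.34211944 * 17.4 = 5.952878 mm^3/s


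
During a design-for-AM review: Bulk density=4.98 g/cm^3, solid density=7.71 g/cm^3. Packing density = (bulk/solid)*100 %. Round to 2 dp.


Packing = (4.98/7.71)*100 = 64.59 %


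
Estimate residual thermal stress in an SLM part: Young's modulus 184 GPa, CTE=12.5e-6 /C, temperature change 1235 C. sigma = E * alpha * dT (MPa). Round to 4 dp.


sigma = 184*1000 * 12.5e-6 * 1235 = 2840.5 MPa


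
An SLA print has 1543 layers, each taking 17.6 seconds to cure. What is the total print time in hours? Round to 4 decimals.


t = 1543 * 17.6 / 3600 = 7.5436 hrs


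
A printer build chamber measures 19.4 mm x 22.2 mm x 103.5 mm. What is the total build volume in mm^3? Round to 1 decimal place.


V = 19.4 * 22.2 * 103.5 = 44575.4 mm^3


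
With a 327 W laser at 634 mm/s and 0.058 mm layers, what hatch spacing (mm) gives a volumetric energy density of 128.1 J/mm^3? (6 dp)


h = 327 / (128.1*634*0.058) = 0.069419 mm


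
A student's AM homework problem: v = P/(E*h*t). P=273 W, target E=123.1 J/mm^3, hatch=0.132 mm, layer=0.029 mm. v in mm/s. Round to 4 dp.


v = 273 / (123.1*0.132*0.029) = 579.3389 mm/s


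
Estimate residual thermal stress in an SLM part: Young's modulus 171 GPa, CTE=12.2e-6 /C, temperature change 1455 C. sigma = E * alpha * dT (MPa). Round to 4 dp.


sigma = 171*1000 * 12.2e-6 * 1455 = 3035.421 MPa


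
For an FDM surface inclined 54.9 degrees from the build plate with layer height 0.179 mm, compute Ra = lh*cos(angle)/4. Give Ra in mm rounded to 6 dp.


Ra = 0.179 * cos(54.9) / 4 = 0.025731 mm


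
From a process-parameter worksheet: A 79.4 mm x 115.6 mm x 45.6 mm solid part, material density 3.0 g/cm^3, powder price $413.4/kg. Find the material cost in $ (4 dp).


V = 79.4 * 115.6 * 45.6 = 418545.984 mm^3 = 418.545984 cm^3
Mass = 418.545984 * 3.0 / 1000 = 1.25563795 kg
Cost = 1.25563795 * 413.4 = 519.0807 $


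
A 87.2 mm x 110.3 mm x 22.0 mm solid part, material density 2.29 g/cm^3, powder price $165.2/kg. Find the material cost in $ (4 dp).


V = 87.2 * 110.3 * 22.0 = 211599.52 mm^3 = 211.59952 cm^3
Mass = 211.59952 * 2.29 / 1000 = 0.4845629 kg
Cost = 0.4845629 * 165.2 = 80.0498 $


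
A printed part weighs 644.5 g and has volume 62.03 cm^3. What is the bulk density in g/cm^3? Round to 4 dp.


rho = 644.5 / 62.03 = 10.3901 g/cm^3


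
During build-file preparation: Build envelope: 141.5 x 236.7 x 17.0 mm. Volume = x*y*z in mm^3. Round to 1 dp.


V = 141.5 * 236.7 * 17.0 = 569381.9 mm^3


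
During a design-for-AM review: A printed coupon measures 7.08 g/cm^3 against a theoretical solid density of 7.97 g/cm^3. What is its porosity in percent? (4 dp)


Porosity = (1-7.08/7.97)*100 = 11.1669 %


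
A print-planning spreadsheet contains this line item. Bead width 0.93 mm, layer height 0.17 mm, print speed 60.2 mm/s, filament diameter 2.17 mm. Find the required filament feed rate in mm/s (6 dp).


Q = 0.93 * 0.17 * 60.2 = 9.51762 mm^3/s
A_fil = pi*(2.17/2)^2 = 3.69836141 mm^2
v_feed = 9.51762 / 3.69836141 = 2.573469 mm/s


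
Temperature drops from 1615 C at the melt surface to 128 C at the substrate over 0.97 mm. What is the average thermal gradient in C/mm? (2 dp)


G = (1615-128)/0.97 = 1532.99 C/mm


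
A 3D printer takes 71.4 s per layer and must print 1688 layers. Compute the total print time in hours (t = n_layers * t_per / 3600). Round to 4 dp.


t = 1688 * 71.4 / 3600 = 33.4787 hrs


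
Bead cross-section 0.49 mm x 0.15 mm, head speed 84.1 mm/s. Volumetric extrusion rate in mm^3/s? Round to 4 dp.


Rate = 0.49 * 0.15 * 84.1 = 6.1814 mm^3/s


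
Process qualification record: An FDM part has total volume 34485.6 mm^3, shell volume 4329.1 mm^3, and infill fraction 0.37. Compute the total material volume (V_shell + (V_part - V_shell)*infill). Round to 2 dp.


V_infill = (34485.6 - 4329.1) * 0.37 = 11157.91
V_total = 4329.1 + 11157.91 = 15487.01 mm^3


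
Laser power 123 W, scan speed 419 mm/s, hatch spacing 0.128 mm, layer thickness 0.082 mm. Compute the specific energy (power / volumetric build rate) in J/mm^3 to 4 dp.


Build rate = 419 * 0.128 * 0.082 = 4.397824 mm^3/s
SE = 123 / 4.397824 = 27.9684 J/mm^3


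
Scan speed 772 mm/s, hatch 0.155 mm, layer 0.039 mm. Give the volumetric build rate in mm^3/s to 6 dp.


Rate = 772 * 0.155 * 0.039 = 4.66674 mm^3/s


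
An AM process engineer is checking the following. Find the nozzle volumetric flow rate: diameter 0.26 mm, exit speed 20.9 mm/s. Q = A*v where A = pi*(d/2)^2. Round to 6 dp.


A = pi*(0.26/2)^2 = 0.05309292 mm^2
Q = 0.05309292 * 20.9 = 1.109642 mm^3/s


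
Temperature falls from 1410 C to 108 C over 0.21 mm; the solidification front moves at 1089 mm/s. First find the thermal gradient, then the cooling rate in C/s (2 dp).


G = (1410-108)/0.21 = 6200.0 C/mm
CR = 6200.0 * 1089 = 6751800.0 C/s


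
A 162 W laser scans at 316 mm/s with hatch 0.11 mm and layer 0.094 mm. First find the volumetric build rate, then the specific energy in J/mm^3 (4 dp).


Build rate = 316 * 0.11 * 0.094 = 3.26744 mm^3/s
SE = 162 / 3.26744 = 49.5801 J/mm^3


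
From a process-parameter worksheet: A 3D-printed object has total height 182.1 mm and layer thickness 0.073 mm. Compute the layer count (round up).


Layers = ceil(182.1/0.073) = 2495


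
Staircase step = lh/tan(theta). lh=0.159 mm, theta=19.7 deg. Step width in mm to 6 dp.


step = 0.159 / tan(19.7) = 0.44407 mm


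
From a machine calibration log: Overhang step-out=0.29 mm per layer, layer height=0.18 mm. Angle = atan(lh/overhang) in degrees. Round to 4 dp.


angle = atan(0.18/0.29) = 31.8274 degrees


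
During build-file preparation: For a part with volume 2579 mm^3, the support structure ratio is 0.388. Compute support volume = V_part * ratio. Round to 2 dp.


V_support = 2579 * 0.388 = 1000.65 mm^3


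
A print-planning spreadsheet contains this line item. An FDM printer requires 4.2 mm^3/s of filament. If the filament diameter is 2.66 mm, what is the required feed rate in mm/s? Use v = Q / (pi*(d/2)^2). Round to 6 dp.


A = pi*(2.66/2)^2 = 5.557163
v = 4.2 / 5.557163 = 0.755781 mm/s


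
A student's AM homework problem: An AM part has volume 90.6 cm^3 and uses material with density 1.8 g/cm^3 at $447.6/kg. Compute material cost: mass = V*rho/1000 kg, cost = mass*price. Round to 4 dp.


Mass = 90.6*1.8/1000 = 0.16308 kg
Cost = 0.16308 * 447.6 = 72.9946 $


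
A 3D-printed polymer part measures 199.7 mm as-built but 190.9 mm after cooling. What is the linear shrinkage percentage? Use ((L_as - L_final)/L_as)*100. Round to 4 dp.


Shrinkage = ((199.7-190.9)/199.7)*100 = 4.4066 %


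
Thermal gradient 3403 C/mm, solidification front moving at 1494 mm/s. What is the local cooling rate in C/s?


CR = 3403 * 1494 = 5084082 C/s


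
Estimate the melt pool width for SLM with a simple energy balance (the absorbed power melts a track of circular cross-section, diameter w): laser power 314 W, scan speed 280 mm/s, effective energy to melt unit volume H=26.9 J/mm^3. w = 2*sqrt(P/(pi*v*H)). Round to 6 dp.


w = 2*sqrt(314/(pi*280*26.9)) = 0.230391 mm


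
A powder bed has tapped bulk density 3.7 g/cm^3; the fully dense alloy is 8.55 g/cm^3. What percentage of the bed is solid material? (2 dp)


Packing = (3.7/8.55)*100 = 43.27 %


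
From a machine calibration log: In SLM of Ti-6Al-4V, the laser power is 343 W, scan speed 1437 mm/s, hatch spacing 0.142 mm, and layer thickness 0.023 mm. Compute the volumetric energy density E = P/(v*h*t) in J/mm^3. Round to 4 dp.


E = 343 / (1437*0.142*0.023) = 73.0838 J/mm^3


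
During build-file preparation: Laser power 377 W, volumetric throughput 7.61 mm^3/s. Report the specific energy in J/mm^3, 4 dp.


SE = 377 / 7.61 = 49.5401 J/mm^3


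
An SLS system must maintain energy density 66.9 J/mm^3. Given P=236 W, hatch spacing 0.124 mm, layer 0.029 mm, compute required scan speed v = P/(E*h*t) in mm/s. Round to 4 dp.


v = 236 / (66.9*0.124*0.029) = 980.9937 mm/s


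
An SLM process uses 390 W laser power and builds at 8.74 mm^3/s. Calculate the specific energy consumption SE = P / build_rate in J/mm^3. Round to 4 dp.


SE = 390 / 8.74 = 44.6224 J/mm^3


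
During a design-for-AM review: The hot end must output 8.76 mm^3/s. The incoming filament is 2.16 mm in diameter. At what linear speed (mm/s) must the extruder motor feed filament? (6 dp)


A = pi*(2.16/2)^2 = 3.664354
v = 8.76 / 3.664354 = 2.390599 mm/s


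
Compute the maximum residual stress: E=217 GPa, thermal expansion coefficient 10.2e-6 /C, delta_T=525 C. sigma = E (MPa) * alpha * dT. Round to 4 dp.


sigma = 217*1000 * 10.2e-6 * 525 = 1162.035 MPa


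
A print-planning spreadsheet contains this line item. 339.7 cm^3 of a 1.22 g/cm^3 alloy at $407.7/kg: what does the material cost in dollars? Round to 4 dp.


Mass = 339.7*1.22/1000 = 0.414434 kg
Cost = 0.414434 * 407.7 = 168.9647 $


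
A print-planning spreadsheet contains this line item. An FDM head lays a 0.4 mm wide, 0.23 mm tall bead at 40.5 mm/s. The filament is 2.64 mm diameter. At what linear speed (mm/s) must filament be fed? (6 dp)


Q = 0.4 * 0.23 * 40.5 = 3.726 mm^3/s
A_fil = pi*(2.64/2)^2 = 5.47391104 mm^2
v_feed = 3.726 / 5.47391104 = 0.680683 mm/s


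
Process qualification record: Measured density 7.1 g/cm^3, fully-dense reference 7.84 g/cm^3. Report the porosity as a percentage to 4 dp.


Porosity = (1-7.1/7.84)*100 = 9.4388 %


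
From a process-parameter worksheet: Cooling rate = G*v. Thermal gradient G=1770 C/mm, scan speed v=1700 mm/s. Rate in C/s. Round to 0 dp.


CR = 1770 * 1700 = 3009000 C/s


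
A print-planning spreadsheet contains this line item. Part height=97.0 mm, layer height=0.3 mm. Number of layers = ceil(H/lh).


Layers = ceil(97.0/0.3) = 324


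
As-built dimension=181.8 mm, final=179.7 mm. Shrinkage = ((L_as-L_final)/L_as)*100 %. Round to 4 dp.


Shrinkage = ((181.8-179.7)/181.8)*100 = 1.1551 %


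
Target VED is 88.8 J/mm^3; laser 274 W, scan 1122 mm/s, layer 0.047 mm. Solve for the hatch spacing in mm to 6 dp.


h = 274 / (88.8*1122*0.047) = 0.058512 mm


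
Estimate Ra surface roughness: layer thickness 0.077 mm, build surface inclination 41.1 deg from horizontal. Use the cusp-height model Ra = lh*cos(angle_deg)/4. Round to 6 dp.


Ra = 0.077 * cos(41.1) / 4 = 0.014506 mm


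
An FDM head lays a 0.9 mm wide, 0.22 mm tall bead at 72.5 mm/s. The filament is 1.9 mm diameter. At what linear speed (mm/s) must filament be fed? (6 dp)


Q = 0.9 * 0.22 * 72.5 = 14.355 mm^3/s
A_fil = pi*(1.9/2)^2 = 2.83528737 mm^2
v_feed = 14.355 / 2.83528737 = 5.062979 mm/s


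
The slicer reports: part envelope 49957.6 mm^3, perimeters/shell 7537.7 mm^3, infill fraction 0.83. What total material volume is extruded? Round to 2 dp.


V_infill = (49957.6 - 7537.7) * 0.83 = 35208.52
V_total = 7537.7 + 35208.52 = 42746.22 mm^3


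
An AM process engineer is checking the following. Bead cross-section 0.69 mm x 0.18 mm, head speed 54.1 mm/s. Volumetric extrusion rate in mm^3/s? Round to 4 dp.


Rate = 0.69 * 0.18 * 54.1 = 6.7192 mm^3/s


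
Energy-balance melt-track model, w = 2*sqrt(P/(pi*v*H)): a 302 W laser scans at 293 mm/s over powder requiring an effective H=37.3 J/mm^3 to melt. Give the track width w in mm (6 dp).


w = 2*sqrt(302/(pi*293*37.3)) = 0.187573 mm


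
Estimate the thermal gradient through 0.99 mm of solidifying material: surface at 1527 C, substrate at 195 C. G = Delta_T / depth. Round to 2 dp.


G = (1527-195)/0.99 = 1345.45 C/mm


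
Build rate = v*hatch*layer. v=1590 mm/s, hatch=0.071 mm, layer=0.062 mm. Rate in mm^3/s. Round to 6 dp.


Rate = 1590 * 0.071 * 0.062 = 6.99918 mm^3/s


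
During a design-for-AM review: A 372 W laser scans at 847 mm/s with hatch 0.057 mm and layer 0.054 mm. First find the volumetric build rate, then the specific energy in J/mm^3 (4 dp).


Build rate = 847 * 0.057 * 0.054 = 2.607066 mm^3/s
SE = 372 / 2.607066 = 142.6891 J/mm^3


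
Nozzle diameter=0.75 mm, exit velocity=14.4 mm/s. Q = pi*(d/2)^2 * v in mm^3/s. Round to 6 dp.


A = pi*(0.75/2)^2 = 0.44178647 mm^2
Q = 0.44178647 * 14.4 = 6.361725 mm^3/s


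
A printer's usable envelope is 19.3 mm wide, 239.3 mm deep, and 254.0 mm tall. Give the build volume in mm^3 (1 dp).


V = 19.3 * 239.3 * 254.0 = 1173096.5 mm^3


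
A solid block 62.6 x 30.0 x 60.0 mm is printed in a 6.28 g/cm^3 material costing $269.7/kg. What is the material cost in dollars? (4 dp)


V = 62.6 * 30.0 * 60.0 = 112680.0 mm^3 = 112.68 cm^3
Mass = 112.68 * 6.28 / 1000 = 0.7076304 kg
Cost = 0.7076304 * 269.7 = 190.8479 $


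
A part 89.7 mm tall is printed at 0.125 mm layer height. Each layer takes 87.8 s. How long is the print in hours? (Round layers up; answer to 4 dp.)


Layers = ceil(89.7/0.125) = 718
t = 718 * 87.8 / 3600 = 17.5112 hrs


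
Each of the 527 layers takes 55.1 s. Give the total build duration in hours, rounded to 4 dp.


t = 527 * 55.1 / 3600 = 8.066 hrs


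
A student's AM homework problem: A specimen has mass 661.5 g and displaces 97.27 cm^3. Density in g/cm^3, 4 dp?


rho = 661.5 / 97.27 = 6.8007 g/cm^3


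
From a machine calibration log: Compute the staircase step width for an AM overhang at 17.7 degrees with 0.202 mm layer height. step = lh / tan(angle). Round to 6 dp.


step = 0.202 / tan(17.7) = 0.63295 mm


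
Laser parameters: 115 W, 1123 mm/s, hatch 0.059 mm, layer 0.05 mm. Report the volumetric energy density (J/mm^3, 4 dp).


E = 115 / (1123*0.059*0.05) = 34.7133 J/mm^3


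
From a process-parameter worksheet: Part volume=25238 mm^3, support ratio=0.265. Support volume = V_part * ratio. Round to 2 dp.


V_support = 25238 * 0.265 = 6688.07 mm^3


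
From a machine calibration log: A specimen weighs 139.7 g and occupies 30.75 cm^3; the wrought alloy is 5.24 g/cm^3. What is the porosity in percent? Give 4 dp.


rho_part = 139.7 / 30.75 = 4.54308943 g/cm^3
Porosity = (1 - 4.54308943/5.24)*100 = 13.2998 %


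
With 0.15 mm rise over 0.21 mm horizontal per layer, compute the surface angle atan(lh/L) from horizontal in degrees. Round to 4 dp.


angle = atan(0.15/0.21) = 35.5377 degrees


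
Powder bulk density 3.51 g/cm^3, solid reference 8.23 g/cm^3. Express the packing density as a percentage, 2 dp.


Packing = (3.51/8.23)*100 = 42.65 %


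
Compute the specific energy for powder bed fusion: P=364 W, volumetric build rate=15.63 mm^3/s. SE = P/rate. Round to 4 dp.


SE = 364 / 15.63 = 23.2885 J/mm^3


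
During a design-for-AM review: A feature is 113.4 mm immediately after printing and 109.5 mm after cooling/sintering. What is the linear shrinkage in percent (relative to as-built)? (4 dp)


Shrinkage = ((113.4-109.5)/113.4)*100 = 3.4392 %


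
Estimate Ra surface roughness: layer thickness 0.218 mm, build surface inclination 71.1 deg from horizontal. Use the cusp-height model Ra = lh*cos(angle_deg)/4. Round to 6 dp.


Ra = 0.218 * cos(71.1) / 4 = 0.017653 mm


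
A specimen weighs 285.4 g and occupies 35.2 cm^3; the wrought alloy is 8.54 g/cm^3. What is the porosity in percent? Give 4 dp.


rho_part = 285.4 / 35.2 = 8.10795455 g/cm^3
Porosity = (1 - 8.10795455/8.54)*100 = 5.0591 %


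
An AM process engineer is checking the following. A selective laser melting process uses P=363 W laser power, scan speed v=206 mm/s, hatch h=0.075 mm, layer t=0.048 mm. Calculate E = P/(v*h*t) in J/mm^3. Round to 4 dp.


E = 363 / (206*0.075*0.048) = 489.4822 J/mm^3


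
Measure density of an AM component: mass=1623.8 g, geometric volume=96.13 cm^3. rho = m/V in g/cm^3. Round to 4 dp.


rho = 1623.8 / 96.13 = 16.8917 g/cm^3


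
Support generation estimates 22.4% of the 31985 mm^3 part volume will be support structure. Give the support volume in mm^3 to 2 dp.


V_support = 31985 * 0.224 = 7164.64 mm^3


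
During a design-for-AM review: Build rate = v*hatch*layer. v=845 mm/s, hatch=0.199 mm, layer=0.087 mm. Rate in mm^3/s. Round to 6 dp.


Rate = 845 * 0.199 * 0.087 = 14.629485 mm^3/s


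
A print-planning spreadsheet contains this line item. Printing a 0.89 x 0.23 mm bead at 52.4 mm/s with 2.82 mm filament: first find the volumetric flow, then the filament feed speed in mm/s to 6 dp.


Q = 0.89 * 0.23 * 52.4 = 10.72628 mm^3/s
A_fil = pi*(2.82/2)^2 = 6.24580035 mm^2
v_feed = 10.72628 / 6.24580035 = 1.717359 mm/s


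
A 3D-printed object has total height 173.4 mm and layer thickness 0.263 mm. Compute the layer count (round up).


Layers = ceil(173.4/0.263) = 660


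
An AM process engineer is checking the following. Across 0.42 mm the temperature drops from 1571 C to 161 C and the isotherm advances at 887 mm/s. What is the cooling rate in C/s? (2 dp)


G = (1571-161)/0.42 = 3357.14285714 C/mm
CR = 3357.14285714 * 887 = 2977785.71 C/s


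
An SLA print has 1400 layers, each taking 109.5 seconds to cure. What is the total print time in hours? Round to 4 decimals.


t = 1400 * 109.5 / 3600 = 42.5833 hrs


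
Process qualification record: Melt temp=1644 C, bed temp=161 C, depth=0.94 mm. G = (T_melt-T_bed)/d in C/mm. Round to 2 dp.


G = (1644-161)/0.94 = 1577.66 C/mm


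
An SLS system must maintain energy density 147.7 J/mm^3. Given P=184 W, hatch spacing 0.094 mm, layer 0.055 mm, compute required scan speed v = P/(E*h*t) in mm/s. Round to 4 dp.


v = 184 / (147.7*0.094*0.055) = 240.961 mm/s


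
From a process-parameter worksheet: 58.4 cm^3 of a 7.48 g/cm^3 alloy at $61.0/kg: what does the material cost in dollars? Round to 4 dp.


Mass = 58.4*7.48/1000 = 0.436832 kg
Cost = 0.436832 * 61.0 = 26.6468 $


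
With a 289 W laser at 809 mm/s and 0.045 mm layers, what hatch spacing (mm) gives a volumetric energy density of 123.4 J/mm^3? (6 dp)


h = 289 / (123.4*809*0.045) = 0.064331 mm


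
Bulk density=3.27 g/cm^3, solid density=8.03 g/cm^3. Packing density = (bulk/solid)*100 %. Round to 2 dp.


Packing = (3.27/8.03)*100 = 40.72 %


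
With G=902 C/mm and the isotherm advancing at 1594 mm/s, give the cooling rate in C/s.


CR = 902 * 1594 = 1437788 C/s


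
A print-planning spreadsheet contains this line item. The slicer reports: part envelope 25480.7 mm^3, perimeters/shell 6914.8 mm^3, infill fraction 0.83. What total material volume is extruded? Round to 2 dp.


V_infill = (25480.7 - 6914.8) * 0.83 = 15409.7
V_total = 6914.8 + 15409.7 = 22324.5 mm^3


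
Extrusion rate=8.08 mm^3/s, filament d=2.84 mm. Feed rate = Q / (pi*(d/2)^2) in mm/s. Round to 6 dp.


A = pi*(2.84/2)^2 = 6.334707
v = 8.08 / 6.334707 = 1.275513 mm/s


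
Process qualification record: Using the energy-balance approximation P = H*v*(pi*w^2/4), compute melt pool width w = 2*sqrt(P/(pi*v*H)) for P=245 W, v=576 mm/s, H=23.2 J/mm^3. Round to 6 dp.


w = 2*sqrt(245/(pi*576*23.2)) = 0.152786 mm


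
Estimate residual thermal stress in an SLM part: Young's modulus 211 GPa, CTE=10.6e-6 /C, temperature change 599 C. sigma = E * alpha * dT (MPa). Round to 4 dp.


sigma = 211*1000 * 10.6e-6 * 599 = 1339.7234 MPa


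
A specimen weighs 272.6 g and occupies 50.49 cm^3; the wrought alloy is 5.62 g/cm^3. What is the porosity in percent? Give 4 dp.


rho_part = 272.6 / 50.49 = 5.39908893 g/cm^3
Porosity = (1 - 5.39908893/5.62)*100 = 3.9308 %


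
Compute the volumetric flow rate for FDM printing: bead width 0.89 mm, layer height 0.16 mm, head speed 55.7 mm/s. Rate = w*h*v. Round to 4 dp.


Rate = 0.89 * 0.16 * 55.7 = 7.9317 mm^3/s


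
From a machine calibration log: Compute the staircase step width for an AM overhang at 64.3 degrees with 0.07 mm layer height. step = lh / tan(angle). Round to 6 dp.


step = 0.07 / tan(64.3) = 0.033689 mm


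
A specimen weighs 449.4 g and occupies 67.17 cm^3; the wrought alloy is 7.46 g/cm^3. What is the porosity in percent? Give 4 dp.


rho_part = 449.4 / 67.17 = 6.69048682 g/cm^3
Porosity = (1 - 6.69048682/7.46)*100 = 10.3152 %


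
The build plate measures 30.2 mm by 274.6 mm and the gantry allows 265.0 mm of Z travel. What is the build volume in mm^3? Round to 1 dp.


V = 30.2 * 274.6 * 265.0 = 2197623.8 mm^3


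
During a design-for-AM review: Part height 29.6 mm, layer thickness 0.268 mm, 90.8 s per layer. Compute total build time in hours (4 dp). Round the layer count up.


Layers = ceil(29.6/0.268) = 111
t = 111 * 90.8 / 3600 = 2.7997 hrs


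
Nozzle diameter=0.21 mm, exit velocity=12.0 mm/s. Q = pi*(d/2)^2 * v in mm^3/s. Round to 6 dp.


A = pi*(0.21/2)^2 = 0.03463606 mm^2
Q = 0.03463606 * 12.0 = 0.415633 mm^3/s


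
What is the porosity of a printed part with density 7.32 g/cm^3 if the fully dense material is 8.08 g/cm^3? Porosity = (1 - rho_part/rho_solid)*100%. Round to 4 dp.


Porosity = (1-7.32/8.08)*100 = 9.4059 %


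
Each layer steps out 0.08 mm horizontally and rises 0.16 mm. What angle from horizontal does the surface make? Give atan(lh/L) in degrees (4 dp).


angle = atan(0.16/0.08) = 63.4349 degrees


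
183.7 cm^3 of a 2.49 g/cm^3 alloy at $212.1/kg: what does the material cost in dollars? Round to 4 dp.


Mass = 183.7*2.49/1000 = 0.457413 kg
Cost = 0.457413 * 212.1 = 97.0173 $


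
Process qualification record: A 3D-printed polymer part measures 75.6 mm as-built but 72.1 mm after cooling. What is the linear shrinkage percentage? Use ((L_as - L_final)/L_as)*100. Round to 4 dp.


Shrinkage = ((75.6-72.1)/75.6)*100 = 4.6296 %


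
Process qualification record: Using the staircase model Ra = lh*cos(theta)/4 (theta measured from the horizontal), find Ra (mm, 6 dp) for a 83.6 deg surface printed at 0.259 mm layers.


Ra = 0.259 * cos(83.6) / 4 = 0.007218 mm


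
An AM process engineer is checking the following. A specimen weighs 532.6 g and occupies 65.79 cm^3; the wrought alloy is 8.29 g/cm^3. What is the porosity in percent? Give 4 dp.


rho_part = 532.6 / 65.79 = 8.09545524 g/cm^3
Porosity = (1 - 8.09545524/8.29)*100 = 2.3467 %


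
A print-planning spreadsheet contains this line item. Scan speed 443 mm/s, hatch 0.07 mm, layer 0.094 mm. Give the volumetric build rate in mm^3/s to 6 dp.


Rate = 443 * 0.07 * 0.094 = 2.91494 mm^3/s


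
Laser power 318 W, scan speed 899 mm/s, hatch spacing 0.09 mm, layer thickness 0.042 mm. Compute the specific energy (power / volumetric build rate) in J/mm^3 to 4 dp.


Build rate = 899 * 0.09 * 0.042 = 3.39822 mm^3/s
SE = 318 / 3.39822 = 93.5784 J/mm^3


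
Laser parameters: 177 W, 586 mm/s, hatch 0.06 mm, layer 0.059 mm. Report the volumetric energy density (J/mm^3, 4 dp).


E = 177 / (586*0.06*0.059) = 85.3242 J/mm^3


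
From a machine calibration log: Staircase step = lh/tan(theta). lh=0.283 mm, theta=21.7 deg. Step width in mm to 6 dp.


step = 0.283 / tan(21.7) = 0.711148 mm


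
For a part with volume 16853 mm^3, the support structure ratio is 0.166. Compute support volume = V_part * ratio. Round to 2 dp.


V_support = 16853 * 0.166 = 2797.6 mm^3


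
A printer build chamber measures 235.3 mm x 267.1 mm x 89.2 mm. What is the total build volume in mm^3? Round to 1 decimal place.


V = 235.3 * 267.1 * 89.2 = 5606097.8 mm^3


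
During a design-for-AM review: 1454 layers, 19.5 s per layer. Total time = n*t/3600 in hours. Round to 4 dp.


t = 1454 * 19.5 / 3600 = 7.8758 hrs


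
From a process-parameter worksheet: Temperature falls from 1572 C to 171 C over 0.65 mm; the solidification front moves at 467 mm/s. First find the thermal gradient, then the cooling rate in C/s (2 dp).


G = (1572-171)/0.65 = 2155.38461538 C/mm
CR = 2155.38461538 * 467 = 1006564.62 C/s


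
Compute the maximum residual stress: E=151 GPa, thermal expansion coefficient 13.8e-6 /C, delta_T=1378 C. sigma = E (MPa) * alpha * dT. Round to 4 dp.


sigma = 151*1000 * 13.8e-6 * 1378 = 2871.4764 MPa


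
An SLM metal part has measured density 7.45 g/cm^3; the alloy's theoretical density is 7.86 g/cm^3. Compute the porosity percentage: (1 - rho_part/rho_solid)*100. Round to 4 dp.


Porosity = (1-7.45/7.86)*100 = 5.2163 %


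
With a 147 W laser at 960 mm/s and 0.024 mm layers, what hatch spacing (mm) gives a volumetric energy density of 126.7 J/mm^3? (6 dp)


h = 147 / (126.7*960*0.024) = 0.050357 mm


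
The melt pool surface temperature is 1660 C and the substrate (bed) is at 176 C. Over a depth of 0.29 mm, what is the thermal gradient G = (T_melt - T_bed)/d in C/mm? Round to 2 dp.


G = (1660-176)/0.29 = 5117.24 C/mm


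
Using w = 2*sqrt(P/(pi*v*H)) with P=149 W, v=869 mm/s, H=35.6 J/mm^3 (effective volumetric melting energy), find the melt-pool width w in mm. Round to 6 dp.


w = 2*sqrt(149/(pi*869*35.6)) = 0.078309 mm


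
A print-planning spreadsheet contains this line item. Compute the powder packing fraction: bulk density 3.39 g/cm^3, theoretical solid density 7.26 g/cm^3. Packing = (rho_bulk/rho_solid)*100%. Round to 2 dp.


Packing = (3.39/7.26)*100 = 46.69 %


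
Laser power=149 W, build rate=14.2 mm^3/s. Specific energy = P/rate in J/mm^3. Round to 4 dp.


SE = 149 / 14.2 = 10.493 J/mm^3


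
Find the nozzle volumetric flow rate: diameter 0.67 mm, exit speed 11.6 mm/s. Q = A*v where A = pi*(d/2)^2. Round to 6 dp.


A = pi*(0.67/2)^2 = 0.35256524 mm^2
Q = 0.35256524 * 11.6 = 4.089757 mm^3/s


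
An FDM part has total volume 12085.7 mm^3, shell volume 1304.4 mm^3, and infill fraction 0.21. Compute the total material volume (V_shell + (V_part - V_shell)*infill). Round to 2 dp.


V_infill = (12085.7 - 1304.4) * 0.21 = 2264.07
V_total = 1304.4 + 2264.07 = 3568.47 mm^3
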